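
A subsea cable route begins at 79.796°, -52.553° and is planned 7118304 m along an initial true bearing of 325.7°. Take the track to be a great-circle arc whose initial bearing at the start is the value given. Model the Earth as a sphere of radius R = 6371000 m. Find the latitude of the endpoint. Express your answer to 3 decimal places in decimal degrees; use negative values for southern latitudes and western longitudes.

latitude 34.245°

Angular distance δ = d/R = 7118304 / 6371000 = 1.117298 rad.
Converting: φ₁ = 1.392703 rad, θ = 5.684537 rad.
Destination latitude: φ₂ = arcsin( sin φ₁ cos δ + cos φ₁ sin δ cos θ ) = arcsin(0.562737) = 34.245°.
For the longitude increment, Δλ = atan2( sin θ sin δ cos φ₁, cos δ − sin φ₁ sin φ₂ ) = atan2(-0.089740, -0.115723) = -142.208°.
λ₂ = -52.553° + -142.208° = -194.761°, normalized to (−180°, 180°] → 165.239°.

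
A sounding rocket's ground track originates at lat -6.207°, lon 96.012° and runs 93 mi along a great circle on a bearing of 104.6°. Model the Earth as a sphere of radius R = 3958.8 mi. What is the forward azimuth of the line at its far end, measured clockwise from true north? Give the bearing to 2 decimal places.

Central angle δ = d/R = 0.023492 rad.
Start latitude φ₁ = -0.108333 rad; initial bearing θ = 1.825614 rad.
Applying the spherical law of cosines for sides, sin φ₂ = sin φ₁ cos δ + cos φ₁ sin δ cos θ = -0.113977, so φ₂ = -6.545°.
For the longitude increment, Δλ = atan2( sin θ sin δ cos φ₁, cos δ − sin φ₁ sin φ₂ ) = atan2(0.022598, 0.987401) = 1.311°.
λ₂ = 96.012° + 1.311° = 97.323°.
The forward bearing on arrival equals the back-azimuth from the destination plus 180°.
Back-azimuth from P₂ (-6.54°, 97.32°) to P₁ (-6.21°, 96.01°), with Δλ' = λ₁ − λ₂ = -1.31°: atan2( sin Δλ' cos φ₁ , cos φ₂ sin φ₁ − sin φ₂ cos φ₁ cos Δλ' ) = 284.45°.
Final bearing = (284.45° + 180°) mod 360° = 104.45°.

final bearing 104.45°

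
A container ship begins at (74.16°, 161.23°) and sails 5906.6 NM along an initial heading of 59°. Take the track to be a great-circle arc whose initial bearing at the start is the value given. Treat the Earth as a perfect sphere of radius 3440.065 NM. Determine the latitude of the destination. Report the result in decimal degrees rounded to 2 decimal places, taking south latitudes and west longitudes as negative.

latitude -0.06°

Central angle δ = d/R = 1.717002 rad.
With φ₁ = 74.16° = 1.294336 rad and θ = 59° = 1.029744 rad:
Destination latitude: φ₂ = arcsin( sin φ₁ cos δ + cos φ₁ sin δ cos θ ) = arcsin(-0.001073) = -0.06°.
Then Δλ = atan2(0.231469, -0.144654) = 2.129350 rad, from sin θ sin δ cos φ₁ over cos δ − sin φ₁ sin φ₂.
λ₂ = 161.23° + 122.00° = 283.23°, normalized to (−180°, 180°] → -76.77°.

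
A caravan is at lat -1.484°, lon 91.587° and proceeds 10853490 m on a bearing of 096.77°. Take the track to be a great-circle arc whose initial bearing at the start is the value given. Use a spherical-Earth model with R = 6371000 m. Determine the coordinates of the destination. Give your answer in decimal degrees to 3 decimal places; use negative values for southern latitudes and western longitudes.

latitude -6.510°, longitude -170.582°

Central angle δ = d/R = 1.703577 rad.
Converting: φ₁ = -0.025901 rad, θ = 1.688955 rad.
Applying the spherical law of cosines for sides, sin φ₂ = sin φ₁ cos δ + cos φ₁ sin δ cos θ = -0.113379, so φ₂ = -6.510°.
Then Δλ = atan2(0.983956, -0.135327) = 1.707473 rad, from sin θ sin δ cos φ₁ over cos δ − sin φ₁ sin φ₂.
λ₂ = 91.587° + 97.831° = 189.418°, normalized to (−180°, 180°] → -170.582°.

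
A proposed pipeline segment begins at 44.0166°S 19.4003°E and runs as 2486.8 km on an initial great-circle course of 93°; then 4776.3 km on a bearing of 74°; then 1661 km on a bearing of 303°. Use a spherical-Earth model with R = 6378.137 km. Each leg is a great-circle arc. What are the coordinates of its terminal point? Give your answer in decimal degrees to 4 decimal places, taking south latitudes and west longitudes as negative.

Apply the spherical direct solution leg by leg, carrying full precision between legs.
Leg 1: from (-44.0166°, 19.4003°), δ = 2486.8/6378.137 = 0.389894 rad, θ = 93° → φ = -41.0731°, λ = 49.6317°.
Leg 2: from (-41.0731°, 49.6317°), δ = 4776.3/6378.137 = 0.748855 rad, θ = 74° → φ = -19.8635°, λ = 93.7248°.
Leg 3: from (-19.8635°, 93.7248°), δ = 1661/6378.137 = 0.260421 rad, θ = 303° → φ = -11.3283°, λ = 81.0018°.

latitude -11.3283°, longitude 81.0018°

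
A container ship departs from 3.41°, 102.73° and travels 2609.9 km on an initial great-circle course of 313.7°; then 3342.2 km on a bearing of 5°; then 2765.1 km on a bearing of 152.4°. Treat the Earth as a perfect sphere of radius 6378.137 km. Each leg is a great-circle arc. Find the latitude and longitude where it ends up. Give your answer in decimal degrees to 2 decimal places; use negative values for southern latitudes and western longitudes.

latitude 26.22°, longitude 101.34°

Apply the spherical direct solution leg by leg, carrying full precision between legs.
Leg 1: from (3.41°, 102.73°), δ = 2609.9/6378.137 = 0.409195 rad, θ = 313.7° → φ = 19.21°, λ = 85.00°.
Leg 2: from (19.21°, 85.00°), δ = 3342.2/6378.137 = 0.524009 rad, θ = 5° → φ = 49.07°, λ = 88.81°.
Leg 3: from (49.07°, 88.81°), δ = 2765.1/6378.137 = 0.433528 rad, θ = 152.4° → φ = 26.22°, λ = 101.34°.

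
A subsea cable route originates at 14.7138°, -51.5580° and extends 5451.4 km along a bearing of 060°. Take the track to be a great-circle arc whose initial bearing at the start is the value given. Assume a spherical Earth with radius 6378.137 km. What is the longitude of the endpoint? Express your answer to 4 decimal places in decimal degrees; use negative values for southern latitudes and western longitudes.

longitude -1.0877°

δ = 5451.4/6378.137 = 0.854701 rad (48.9708°).
Start latitude φ₁ = 0.256804 rad; initial bearing θ = 1.047198 rad.
Applying the spherical law of cosines for sides, sin φ₂ = sin φ₁ cos δ + cos φ₁ sin δ cos θ = 0.531549, so φ₂ = 32.1102°.
For the longitude increment, Δλ = atan2( sin θ sin δ cos φ₁, cos δ − sin φ₁ sin φ₂ ) = atan2(0.631883, 0.521436) = 50.4703°.
λ₂ = -51.5580° + 50.4703° = -1.0877°.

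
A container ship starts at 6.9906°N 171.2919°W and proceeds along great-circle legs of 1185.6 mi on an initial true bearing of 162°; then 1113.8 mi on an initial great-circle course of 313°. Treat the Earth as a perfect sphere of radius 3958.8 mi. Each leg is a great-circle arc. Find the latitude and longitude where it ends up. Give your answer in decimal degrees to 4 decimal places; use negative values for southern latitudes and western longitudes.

latitude 1.7773°, longitude -177.7124°

Apply the spherical direct solution leg by leg, carrying full precision between legs.
Leg 1: from (6.9906°, -171.2919°), δ = 1185.6/3958.8 = 0.299485 rad, θ = 162° → φ = -9.3354°, λ = -165.9907°.
Leg 2: from (-9.3354°, -165.9907°), δ = 1113.8/3958.8 = 0.281348 rad, θ = 313° → φ = 1.7773°, λ = -177.7124°.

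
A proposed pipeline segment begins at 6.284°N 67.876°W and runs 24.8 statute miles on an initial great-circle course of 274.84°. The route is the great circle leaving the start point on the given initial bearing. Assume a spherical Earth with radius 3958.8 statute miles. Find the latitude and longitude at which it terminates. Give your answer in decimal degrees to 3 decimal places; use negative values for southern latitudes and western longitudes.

latitude 6.314°, longitude -68.236°

The arc subtends δ = 24.8/3958.8 = 0.006265 rad at the centre.
Start latitude φ₁ = 0.109676 rad; initial bearing θ = 4.796863 rad.
Destination latitude: φ₂ = arcsin( sin φ₁ cos δ + cos φ₁ sin δ cos θ ) = arcsin(0.109980) = 6.314°.
Then Δλ = atan2(-0.006205, 0.987942) = -0.006280 rad, from sin θ sin δ cos φ₁ over cos δ − sin φ₁ sin φ₂.
λ₂ = λ₁ + Δλ = -68.236°.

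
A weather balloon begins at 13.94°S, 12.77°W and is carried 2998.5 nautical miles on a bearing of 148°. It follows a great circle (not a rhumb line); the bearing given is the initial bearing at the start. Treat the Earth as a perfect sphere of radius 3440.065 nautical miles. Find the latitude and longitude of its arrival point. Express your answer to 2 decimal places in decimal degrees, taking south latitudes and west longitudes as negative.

Central angle δ = d/R = 0.871641 rad.
With φ₁ = -13.94° = -0.243299 rad and θ = 148° = 2.583087 rad:
Destination latitude: φ₂ = arcsin( sin φ₁ cos δ + cos φ₁ sin δ cos θ ) = arcsin(-0.785008) = -51.72°.
For the longitude increment, Δλ = atan2( sin θ sin δ cos φ₁, cos δ − sin φ₁ sin φ₂ ) = atan2(0.393647, 0.454459) = 40.90°.
λ₂ = -12.77° + 40.90° = 28.13°.

latitude -51.72°, longitude 28.13°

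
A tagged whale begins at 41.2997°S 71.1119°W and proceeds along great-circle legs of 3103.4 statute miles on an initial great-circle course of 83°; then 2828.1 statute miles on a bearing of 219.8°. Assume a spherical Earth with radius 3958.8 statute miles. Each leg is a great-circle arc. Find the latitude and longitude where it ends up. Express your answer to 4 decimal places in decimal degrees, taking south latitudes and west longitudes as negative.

latitude -49.9053°, longitude -61.7759°

Apply the spherical direct solution leg by leg, carrying full precision between legs.
Leg 1: from (-41.2997°, -71.1119°), δ = 3103.4/3958.8 = 0.783924 rad, θ = 83° → φ = -23.7490°, λ = -21.1482°.
Leg 2: from (-23.7490°, -21.1482°), δ = 2828.1/3958.8 = 0.714383 rad, θ = 219.8° → φ = -49.9053°, λ = -61.7759°.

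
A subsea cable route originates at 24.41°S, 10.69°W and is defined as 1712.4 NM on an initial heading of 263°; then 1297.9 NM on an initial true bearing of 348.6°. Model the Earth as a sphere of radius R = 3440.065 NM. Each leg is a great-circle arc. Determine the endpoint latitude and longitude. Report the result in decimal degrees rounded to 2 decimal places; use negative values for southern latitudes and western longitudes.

Apply the spherical direct solution leg by leg, carrying full precision between legs.
Leg 1: from (-24.41°, -10.69°), δ = 1712.4/3440.065 = 0.497781 rad, θ = 263° → φ = -24.59°, λ = -42.10°.
Leg 2: from (-24.59°, -42.10°), δ = 1297.9/3440.065 = 0.377289 rad, θ = 348.6° → φ = -3.35°, λ = -46.28°.

latitude -3.35°, longitude -46.28°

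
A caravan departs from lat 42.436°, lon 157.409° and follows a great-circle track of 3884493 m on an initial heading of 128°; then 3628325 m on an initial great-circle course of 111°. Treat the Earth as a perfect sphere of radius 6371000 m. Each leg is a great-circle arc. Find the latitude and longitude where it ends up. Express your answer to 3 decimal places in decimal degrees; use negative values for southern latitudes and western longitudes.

Apply the spherical direct solution leg by leg, carrying full precision between legs.
Leg 1: from (42.436°, 157.409°), δ = 3884493/6371000 = 0.609715 rad, θ = 128° → φ = 17.037°, λ = -174.430°.
Leg 2: from (17.037°, -174.430°), δ = 3628325/6371000 = 0.569506 rad, θ = 111° → φ = 3.554°, λ = -144.140°.

latitude 3.554°, longitude -144.140°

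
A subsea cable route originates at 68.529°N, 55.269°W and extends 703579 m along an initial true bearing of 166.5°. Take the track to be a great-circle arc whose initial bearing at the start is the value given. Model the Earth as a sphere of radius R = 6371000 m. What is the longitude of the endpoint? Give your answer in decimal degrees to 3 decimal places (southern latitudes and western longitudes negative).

Angular distance δ = d/R = 703579 / 6371000 = 0.110435 rad.
Converting: φ₁ = 1.196057 rad, θ = 2.905973 rad.
Applying the spherical law of cosines for sides, sin φ₂ = sin φ₁ cos δ + cos φ₁ sin δ cos θ = 0.885708, so φ₂ = 62.339°.
Then Δλ = atan2(0.009417, 0.169666) = 0.055448 rad, from sin θ sin δ cos φ₁ over cos δ − sin φ₁ sin φ₂.
λ₂ = -55.269° + 3.177° = -52.092°.

longitude -52.092°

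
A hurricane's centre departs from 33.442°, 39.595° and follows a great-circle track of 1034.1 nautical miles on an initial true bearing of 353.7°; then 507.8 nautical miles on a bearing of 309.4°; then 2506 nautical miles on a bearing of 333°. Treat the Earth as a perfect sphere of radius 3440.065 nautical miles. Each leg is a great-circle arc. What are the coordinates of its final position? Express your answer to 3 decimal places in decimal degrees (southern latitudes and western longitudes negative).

latitude 72.003°, longitude -76.860°

Apply the spherical direct solution leg by leg, carrying full precision between legs.
Leg 1: from (33.442°, 39.595°), δ = 1034.1/3440.065 = 0.300605 rad, θ = 353.7° → φ = 50.531°, λ = 36.665°.
Leg 2: from (50.531°, 36.665°), δ = 507.8/3440.065 = 0.147613 rad, θ = 309.4° → φ = 55.377°, λ = 25.126°.
Leg 3: from (55.377°, 25.126°), δ = 2506/3440.065 = 0.728475 rad, θ = 333° → φ = 72.003°, λ = -76.860°.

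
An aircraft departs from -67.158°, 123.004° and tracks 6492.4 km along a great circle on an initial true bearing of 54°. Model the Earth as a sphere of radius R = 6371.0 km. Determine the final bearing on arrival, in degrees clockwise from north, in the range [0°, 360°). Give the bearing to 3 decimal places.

Angular distance δ = d/R = 6492.4 / 6371 = 1.019055 rad.
Converting: φ₁ = -1.172128 rad, θ = 0.942478 rad.
Destination latitude: φ₂ = arcsin( sin φ₁ cos δ + cos φ₁ sin δ cos θ ) = arcsin(-0.288750) = -16.783°.
Δλ = atan2( sin θ sin δ cos φ₁ , cos δ − sin φ₁ sin φ₂ ) = atan2(0.267452, 0.258065) = 0.803258 rad = 46.023°.
λ₂ = 123.004° + 46.023° = 169.027°.
The forward bearing on arrival equals the back-azimuth from the destination plus 180°.
Back-azimuth from P₂ (-16.783°, 169.027°) to P₁ (-67.158°, 123.004°), with Δλ' = λ₁ − λ₂ = -46.023°: atan2( sin Δλ' cos φ₁ , cos φ₂ sin φ₁ − sin φ₂ cos φ₁ cos Δλ' ) = 199.149°.
Final bearing = (199.149° + 180°) mod 360° = 19.149°.

final bearing 19.149°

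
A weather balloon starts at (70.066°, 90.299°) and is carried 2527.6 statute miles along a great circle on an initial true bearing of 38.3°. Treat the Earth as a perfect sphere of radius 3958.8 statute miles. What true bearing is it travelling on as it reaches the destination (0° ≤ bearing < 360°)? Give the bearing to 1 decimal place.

final bearing 148.5°

δ = 2527.6/3958.8 = 0.638476 rad (36.5820°).
Start latitude φ₁ = 1.222882 rad; initial bearing θ = 0.668461 rad.
Destination latitude: φ₂ = arcsin( sin φ₁ cos δ + cos φ₁ sin δ cos θ ) = arcsin(0.914352) = 66.114°.
Then Δλ = atan2(0.125933, -0.056564) = 1.992956 rad, from sin θ sin δ cos φ₁ over cos δ − sin φ₁ sin φ₂.
λ₂ = 90.299° + 114.188° = 204.487°, normalized to (−180°, 180°] → -155.513°.
The forward bearing on arrival equals the back-azimuth from the destination plus 180°.
Back-azimuth from P₂ (66.1°, -155.5°) to P₁ (70.1°, 90.3°), with Δλ' = λ₁ − λ₂ = 245.8°: atan2( sin Δλ' cos φ₁ , cos φ₂ sin φ₁ − sin φ₂ cos φ₁ cos Δλ' ) = 328.5°.
Final bearing = (328.5° + 180°) mod 360° = 148.5°.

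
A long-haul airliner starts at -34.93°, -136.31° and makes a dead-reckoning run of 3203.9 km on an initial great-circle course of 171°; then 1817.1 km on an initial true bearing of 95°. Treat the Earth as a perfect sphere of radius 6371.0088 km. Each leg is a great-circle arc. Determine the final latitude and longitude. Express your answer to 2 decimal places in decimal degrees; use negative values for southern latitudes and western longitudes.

latitude -60.11°, longitude -92.48°

Apply the spherical direct solution leg by leg, carrying full precision between legs.
Leg 1: from (-34.93°, -136.31°), δ = 3203.9/6371.0088 = 0.502887 rad, θ = 171° → φ = -63.12°, λ = -126.71°.
Leg 2: from (-63.12°, -126.71°), δ = 1817.1/6371.0088 = 0.285214 rad, θ = 95° → φ = -60.11°, λ = -92.48°.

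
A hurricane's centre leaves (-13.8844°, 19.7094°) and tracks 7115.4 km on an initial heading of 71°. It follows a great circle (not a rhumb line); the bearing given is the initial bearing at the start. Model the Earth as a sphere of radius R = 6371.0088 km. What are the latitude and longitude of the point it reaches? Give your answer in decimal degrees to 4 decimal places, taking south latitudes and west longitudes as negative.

The arc subtends δ = 7115.4/6371.0088 = 1.116840 rad at the centre.
With φ₁ = -13.8844° = -0.242328 rad and θ = 71° = 1.239184 rad:
sin φ₂ = sin φ₁ cos δ + cos φ₁ sin δ cos θ = (-0.239964)(0.438524) + (0.970782)(0.898719)(0.325568) = 0.178815
φ₂ = asin(0.178815) = 0.179782 rad = 10.3008°.
For the longitude increment, Δλ = atan2( sin θ sin δ cos φ₁, cos δ − sin φ₁ sin φ₂ ) = atan2(0.824928, 0.481433) = 59.7319°.
λ₂ = 19.7094° + 59.7319° = 79.4413°.

latitude 10.3008°, longitude 79.4413°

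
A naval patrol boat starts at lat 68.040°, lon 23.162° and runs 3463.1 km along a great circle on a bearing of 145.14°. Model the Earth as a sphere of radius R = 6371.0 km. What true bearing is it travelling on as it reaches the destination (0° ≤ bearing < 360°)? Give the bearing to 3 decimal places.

Angular distance δ = d/R = 3463.1 / 6371 = 0.543572 rad.
Converting: φ₁ = 1.187522 rad, θ = 2.533171 rad.
Destination latitude: φ₂ = arcsin( sin φ₁ cos δ + cos φ₁ sin δ cos θ ) = arcsin(0.635066) = 39.425°.
Δλ = atan2( sin θ sin δ cos φ₁ , cos δ − sin φ₁ sin φ₂ ) = atan2(0.110548, 0.266878) = 0.392712 rad = 22.501°.
λ₂ = λ₁ + Δλ = 45.663°.
The forward bearing on arrival equals the back-azimuth from the destination plus 180°.
Back-azimuth from P₂ (39.425°, 45.663°) to P₁ (68.040°, 23.162°), with Δλ' = λ₁ − λ₂ = -22.501°: atan2( sin Δλ' cos φ₁ , cos φ₂ sin φ₁ − sin φ₂ cos φ₁ cos Δλ' ) = 343.936°.
Final bearing = (343.936° + 180°) mod 360° = 163.936°.

final bearing 163.936°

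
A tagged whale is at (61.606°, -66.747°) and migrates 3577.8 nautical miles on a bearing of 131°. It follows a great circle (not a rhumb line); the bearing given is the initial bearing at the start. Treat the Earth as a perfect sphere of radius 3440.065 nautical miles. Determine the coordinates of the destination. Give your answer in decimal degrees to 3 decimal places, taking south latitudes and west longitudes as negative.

latitude 10.151°, longitude -25.353°

Central angle δ = d/R = 1.040038 rad.
Converting: φ₁ = 1.075228 rad, θ = 2.286381 rad.
Applying the spherical law of cosines for sides, sin φ₂ = sin φ₁ cos δ + cos φ₁ sin δ cos θ = 0.176235, so φ₂ = 10.151°.
Then Δλ = atan2(0.309514, 0.351153) = 0.722456 rad, from sin θ sin δ cos φ₁ over cos δ − sin φ₁ sin φ₂.
Hence λ₂ = -66.747° + 41.394° = -25.353°.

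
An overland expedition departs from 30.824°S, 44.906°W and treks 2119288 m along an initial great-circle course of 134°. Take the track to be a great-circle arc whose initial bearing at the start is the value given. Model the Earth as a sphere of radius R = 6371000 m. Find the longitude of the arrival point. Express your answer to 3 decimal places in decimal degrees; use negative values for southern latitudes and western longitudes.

Central angle δ = d/R = 0.332646 rad.
Converting: φ₁ = -0.537980 rad, θ = 2.338741 rad.
Destination latitude: φ₂ = arcsin( sin φ₁ cos δ + cos φ₁ sin δ cos θ ) = arcsin(-0.679109) = -42.774°.
Then Δλ = atan2(0.201717, 0.597204) = 0.325737 rad, from sin θ sin δ cos φ₁ over cos δ − sin φ₁ sin φ₂.
Hence λ₂ = -44.906° + 18.663° = -26.243°.

longitude -26.243°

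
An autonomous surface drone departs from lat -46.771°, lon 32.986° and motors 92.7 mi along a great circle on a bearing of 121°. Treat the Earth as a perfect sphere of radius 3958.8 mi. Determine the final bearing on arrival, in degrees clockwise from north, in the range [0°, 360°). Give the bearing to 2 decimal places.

final bearing 119.75°

δ = 92.7/3958.8 = 0.023416 rad (1.3416°).
Start latitude φ₁ = -0.816308 rad; initial bearing θ = 2.111848 rad.
Destination latitude: φ₂ = arcsin( sin φ₁ cos δ + cos φ₁ sin δ cos θ ) = arcsin(-0.736682) = -47.450°.
Δλ = atan2( sin θ sin δ cos φ₁ , cos δ − sin φ₁ sin φ₂ ) = atan2(0.013746, 0.462963) = 0.029683 rad = 1.701°.
λ₂ = λ₁ + Δλ = 34.687°.
The forward bearing on arrival equals the back-azimuth from the destination plus 180°.
Back-azimuth from P₂ (-47.45°, 34.69°) to P₁ (-46.77°, 32.99°), with Δλ' = λ₁ − λ₂ = -1.70°: atan2( sin Δλ' cos φ₁ , cos φ₂ sin φ₁ − sin φ₂ cos φ₁ cos Δλ' ) = 299.75°.
Final bearing = (299.75° + 180°) mod 360° = 119.75°.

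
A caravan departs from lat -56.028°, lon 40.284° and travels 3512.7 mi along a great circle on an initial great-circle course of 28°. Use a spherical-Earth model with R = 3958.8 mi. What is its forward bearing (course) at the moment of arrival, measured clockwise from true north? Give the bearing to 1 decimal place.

δ = 3512.7/3958.8 = 0.887314 rad (50.8394°).
Converting: φ₁ = -0.977873 rad, θ = 0.488692 rad.
Applying the spherical law of cosines for sides, sin φ₂ = sin φ₁ cos δ + cos φ₁ sin δ cos θ = -0.141151, so φ₂ = -8.114°.
Then Δλ = atan2(0.203409, 0.514439) = 0.376534 rad, from sin θ sin δ cos φ₁ over cos δ − sin φ₁ sin φ₂.
λ₂ = λ₁ + Δλ = 61.858°.
The forward bearing on arrival equals the back-azimuth from the destination plus 180°.
Back-azimuth from P₂ (-8.1°, 61.9°) to P₁ (-56.0°, 40.3°), with Δλ' = λ₁ − λ₂ = -21.6°: atan2( sin Δλ' cos φ₁ , cos φ₂ sin φ₁ − sin φ₂ cos φ₁ cos Δλ' ) = 195.4°.
Final bearing = (195.4° + 180°) mod 360° = 15.4°.

final bearing 15.4°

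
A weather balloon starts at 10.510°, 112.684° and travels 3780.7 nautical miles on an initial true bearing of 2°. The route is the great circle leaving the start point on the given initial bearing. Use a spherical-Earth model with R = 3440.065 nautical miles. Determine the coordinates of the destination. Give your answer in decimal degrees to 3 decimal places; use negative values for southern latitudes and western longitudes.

δ = 3780.7/3440.065 = 1.099020 rad (62.9692°).
Start latitude φ₁ = 0.183434 rad; initial bearing θ = 0.034907 rad.
Destination latitude: φ₂ = arcsin( sin φ₁ cos δ + cos φ₁ sin δ cos θ ) = arcsin(0.958183) = 73.372°.
For the longitude increment, Δλ = atan2( sin θ sin δ cos φ₁, cos δ − sin φ₁ sin φ₂ ) = atan2(0.030566, 0.279690) = 6.237°.
λ₂ = 112.684° + 6.237° = 118.921°.

latitude 73.372°, longitude 118.921°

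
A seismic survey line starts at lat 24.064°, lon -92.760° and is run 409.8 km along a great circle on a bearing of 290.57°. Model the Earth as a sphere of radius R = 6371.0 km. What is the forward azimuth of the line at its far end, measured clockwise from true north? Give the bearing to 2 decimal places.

final bearing 288.98°

δ = 409.8/6371 = 0.064323 rad (3.6854°).
Start latitude φ₁ = 0.419996 rad; initial bearing θ = 5.071403 rad.
Destination latitude: φ₂ = arcsin( sin φ₁ cos δ + cos φ₁ sin δ cos θ ) = arcsin(0.427535) = 25.311°.
Then Δλ = atan2(-0.054950, 0.823602) = -0.066620 rad, from sin θ sin δ cos φ₁ over cos δ − sin φ₁ sin φ₂.
λ₂ = λ₁ + Δλ = -96.577°.
The forward bearing on arrival equals the back-azimuth from the destination plus 180°.
Back-azimuth from P₂ (25.31°, -96.58°) to P₁ (24.06°, -92.76°), with Δλ' = λ₁ − λ₂ = 3.82°: atan2( sin Δλ' cos φ₁ , cos φ₂ sin φ₁ − sin φ₂ cos φ₁ cos Δλ' ) = 108.98°.
Final bearing = (108.98° + 180°) mod 360° = 288.98°.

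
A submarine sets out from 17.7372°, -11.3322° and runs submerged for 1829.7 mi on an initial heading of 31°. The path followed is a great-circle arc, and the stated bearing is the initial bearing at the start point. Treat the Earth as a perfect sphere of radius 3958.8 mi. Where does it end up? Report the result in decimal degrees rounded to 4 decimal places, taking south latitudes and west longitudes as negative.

Angular distance δ = d/R = 1829.7 / 3958.8 = 0.462186 rad.
Start latitude φ₁ = 0.309573 rad; initial bearing θ = 0.541052 rad.
Applying the spherical law of cosines for sides, sin φ₂ = sin φ₁ cos δ + cos φ₁ sin δ cos θ = 0.636734, so φ₂ = 39.5487°.
For the longitude increment, Δλ = atan2( sin θ sin δ cos φ₁, cos δ − sin φ₁ sin φ₂ ) = atan2(0.218741, 0.701098) = 17.3278°.
λ₂ = -11.3322° + 17.3278° = 5.9956°.

latitude 39.5487°, longitude 5.9956°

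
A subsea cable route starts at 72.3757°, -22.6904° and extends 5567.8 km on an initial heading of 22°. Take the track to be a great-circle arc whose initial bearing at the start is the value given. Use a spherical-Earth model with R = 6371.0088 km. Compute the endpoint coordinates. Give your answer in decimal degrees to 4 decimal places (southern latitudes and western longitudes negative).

Angular distance δ = d/R = 5567.8 / 6371.0088 = 0.873928 rad.
Converting: φ₁ = 1.263194 rad, θ = 0.383972 rad.
sin φ₂ = sin φ₁ cos δ + cos φ₁ sin δ cos θ = (0.953062)(0.641820) + (0.302774)(0.766856)(0.927184) = 0.826971
φ₂ = asin(0.826971) = 0.973700 rad = 55.7889°.
Then Δλ = atan2(0.086978, -0.146336) = 2.605322 rad, from sin θ sin δ cos φ₁ over cos δ − sin φ₁ sin φ₂.
Hence λ₂ = -22.6904° + 149.2740° = 126.5836°.

latitude 55.7889°, longitude 126.5836°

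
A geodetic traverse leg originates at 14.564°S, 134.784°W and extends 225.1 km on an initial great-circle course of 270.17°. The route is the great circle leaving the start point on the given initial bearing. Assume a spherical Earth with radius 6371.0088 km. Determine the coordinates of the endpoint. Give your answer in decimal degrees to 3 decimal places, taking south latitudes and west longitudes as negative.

latitude -14.549°, longitude -136.875°

The arc subtends δ = 225.1/6371.0088 = 0.035332 rad at the centre.
Start latitude φ₁ = -0.254190 rad; initial bearing θ = 4.715356 rad.
Applying the spherical law of cosines for sides, sin φ₂ = sin φ₁ cos δ + cos φ₁ sin δ cos θ = -0.251203, so φ₂ = -14.549°.
Then Δλ = atan2(-0.034189, 0.936208) = -0.036503 rad, from sin θ sin δ cos φ₁ over cos δ − sin φ₁ sin φ₂.
Hence λ₂ = -134.784° + -2.091° = -136.875°.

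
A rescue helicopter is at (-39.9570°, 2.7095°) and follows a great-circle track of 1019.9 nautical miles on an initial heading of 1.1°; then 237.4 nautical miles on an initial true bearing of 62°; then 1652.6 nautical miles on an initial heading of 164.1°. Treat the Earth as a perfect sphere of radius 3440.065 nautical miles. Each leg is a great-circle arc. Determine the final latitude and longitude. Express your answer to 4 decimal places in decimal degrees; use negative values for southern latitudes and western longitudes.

Apply the spherical direct solution leg by leg, carrying full precision between legs.
Leg 1: from (-39.9570°, 2.7095°), δ = 1019.9/3440.065 = 0.296477 rad, θ = 1.1° → φ = -22.9727°, λ = 3.0585°.
Leg 2: from (-22.9727°, 3.0585°), δ = 237.4/3440.065 = 0.069010 rad, θ = 62° → φ = -21.0731°, λ = 6.7996°.
Leg 3: from (-21.0731°, 6.7996°), δ = 1652.6/3440.065 = 0.480398 rad, θ = 164.1° → φ = -47.1880°, λ = 17.5363°.

latitude -47.1880°, longitude 17.5363°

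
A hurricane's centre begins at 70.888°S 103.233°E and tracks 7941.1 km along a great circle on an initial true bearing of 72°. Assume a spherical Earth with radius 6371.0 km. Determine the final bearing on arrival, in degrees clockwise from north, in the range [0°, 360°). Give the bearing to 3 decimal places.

final bearing 18.552°

δ = 7941.1/6371 = 1.246445 rad (71.4160°).
Converting: φ₁ = -1.237229 rad, θ = 1.256637 rad.
sin φ₂ = sin φ₁ cos δ + cos φ₁ sin δ cos θ = (-0.944880)(0.318694) + (0.327416)(0.947858)(0.309017) = -0.205226
φ₂ = asin(-0.205226) = -0.206695 rad = -11.843°.
Then Δλ = atan2(0.295154, 0.124780) = 1.170824 rad, from sin θ sin δ cos φ₁ over cos δ − sin φ₁ sin φ₂.
λ₂ = 103.233° + 67.083° = 170.316°.
The forward bearing on arrival equals the back-azimuth from the destination plus 180°.
Back-azimuth from P₂ (-11.843°, 170.316°) to P₁ (-70.888°, 103.233°), with Δλ' = λ₁ − λ₂ = -67.083°: atan2( sin Δλ' cos φ₁ , cos φ₂ sin φ₁ − sin φ₂ cos φ₁ cos Δλ' ) = 198.552°.
Final bearing = (198.552° + 180°) mod 360° = 18.552°.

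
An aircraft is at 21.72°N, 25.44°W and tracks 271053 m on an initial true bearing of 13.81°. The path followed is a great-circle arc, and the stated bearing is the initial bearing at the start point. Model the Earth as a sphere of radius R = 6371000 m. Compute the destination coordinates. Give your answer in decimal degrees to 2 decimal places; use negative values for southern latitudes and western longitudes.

latitude 24.09°, longitude -24.80°

Angular distance δ = d/R = 271053 / 6371000 = 0.042545 rad.
Start latitude φ₁ = 0.379086 rad; initial bearing θ = 0.241030 rad.
sin φ₂ = sin φ₁ cos δ + cos φ₁ sin δ cos θ = (0.370071)(0.999095) + (0.929003)(0.042532)(0.971093) = 0.408106
φ₂ = asin(0.408106) = 0.420379 rad = 24.09°.
Then Δλ = atan2(0.009432, 0.848067) = 0.011121 rad, from sin θ sin δ cos φ₁ over cos δ − sin φ₁ sin φ₂.
Hence λ₂ = -25.44° + 0.64° = -24.80°.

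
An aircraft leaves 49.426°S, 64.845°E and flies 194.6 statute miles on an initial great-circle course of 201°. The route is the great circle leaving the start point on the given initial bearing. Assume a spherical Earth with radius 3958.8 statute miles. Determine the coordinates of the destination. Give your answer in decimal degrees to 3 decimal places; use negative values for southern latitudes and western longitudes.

latitude -52.044°, longitude 63.204°

Angular distance δ = d/R = 194.6 / 3958.8 = 0.049156 rad.
With φ₁ = -49.426° = -0.862646 rad and θ = 201° = 3.508112 rad:
Applying the spherical law of cosines for sides, sin φ₂ = sin φ₁ cos δ + cos φ₁ sin δ cos θ = -0.788486, so φ₂ = -52.044°.
Then Δλ = atan2(-0.011453, 0.399884) = -0.028634 rad, from sin θ sin δ cos φ₁ over cos δ − sin φ₁ sin φ₂.
λ₂ = λ₁ + Δλ = 63.204°.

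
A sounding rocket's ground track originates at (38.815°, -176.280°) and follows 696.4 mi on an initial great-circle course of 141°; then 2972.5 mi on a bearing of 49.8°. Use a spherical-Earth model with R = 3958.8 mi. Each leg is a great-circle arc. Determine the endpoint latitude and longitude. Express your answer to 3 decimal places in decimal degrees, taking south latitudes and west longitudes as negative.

latitude 48.782°, longitude -116.653°

Apply the spherical direct solution leg by leg, carrying full precision between legs.
Leg 1: from (38.815°, -176.280°), δ = 696.4/3958.8 = 0.175912 rad, θ = 141° → φ = 30.741°, λ = -168.918°.
Leg 2: from (30.741°, -168.918°), δ = 2972.5/3958.8 = 0.750859 rad, θ = 49.8° → φ = 48.782°, λ = -116.653°.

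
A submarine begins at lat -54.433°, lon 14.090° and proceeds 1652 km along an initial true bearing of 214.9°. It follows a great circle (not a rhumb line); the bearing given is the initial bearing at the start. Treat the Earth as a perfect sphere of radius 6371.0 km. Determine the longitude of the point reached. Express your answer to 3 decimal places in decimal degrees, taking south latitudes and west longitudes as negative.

δ = 1652/6371 = 0.259300 rad (14.8568°).
Converting: φ₁ = -0.950035 rad, θ = 3.750713 rad.
sin φ₂ = sin φ₁ cos δ + cos φ₁ sin δ cos θ = (-0.813436)(0.966570) + (0.581655)(0.256404)(-0.820152) = -0.908559
φ₂ = asin(-0.908559) = -1.139821 rad = -65.307°.
Δλ = atan2( sin θ sin δ cos φ₁ , cos δ − sin φ₁ sin φ₂ ) = atan2(-0.085329, 0.227515) = -0.358812 rad = -20.558°.
Hence λ₂ = 14.090° + -20.558° = -6.468°.

longitude -6.468°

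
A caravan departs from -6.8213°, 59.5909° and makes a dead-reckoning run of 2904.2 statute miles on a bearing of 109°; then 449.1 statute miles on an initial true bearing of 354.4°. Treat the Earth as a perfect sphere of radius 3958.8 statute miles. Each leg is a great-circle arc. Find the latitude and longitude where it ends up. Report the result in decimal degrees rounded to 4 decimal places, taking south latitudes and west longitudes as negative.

Apply the spherical direct solution leg by leg, carrying full precision between legs.
Leg 1: from (-6.8213°, 59.5909°), δ = 2904.2/3958.8 = 0.733606 rad, θ = 109° → φ = -17.7379°, λ = 101.2481°.
Leg 2: from (-17.7379°, 101.2481°), δ = 449.1/3958.8 = 0.113443 rad, θ = 354.4° → φ = -11.2681°, λ = 100.6027°.

latitude -11.2681°, longitude 100.6027°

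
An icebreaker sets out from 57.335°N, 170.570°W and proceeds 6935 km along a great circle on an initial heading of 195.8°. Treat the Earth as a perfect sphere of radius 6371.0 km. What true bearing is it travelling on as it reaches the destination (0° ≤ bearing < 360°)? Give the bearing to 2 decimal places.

Central angle δ = d/R = 1.088526 rad.
Converting: φ₁ = 1.000685 rad, θ = 3.417355 rad.
Destination latitude: φ₂ = arcsin( sin φ₁ cos δ + cos φ₁ sin δ cos θ ) = arcsin(-0.069663) = -3.995°.
For the longitude increment, Δλ = atan2( sin θ sin δ cos φ₁, cos δ − sin φ₁ sin φ₂ ) = atan2(-0.130196, 0.522436) = -13.994°.
λ₂ = -170.570° + -13.994° = -184.564°, normalized to (−180°, 180°] → 175.436°.
The forward bearing on arrival equals the back-azimuth from the destination plus 180°.
Back-azimuth from P₂ (-3.99°, 175.44°) to P₁ (57.34°, -170.57°), with Δλ' = λ₁ − λ₂ = -346.01°: atan2( sin Δλ' cos φ₁ , cos φ₂ sin φ₁ − sin φ₂ cos φ₁ cos Δλ' ) = 8.47°.
Final bearing = (8.47° + 180°) mod 360° = 188.47°.

final bearing 188.47°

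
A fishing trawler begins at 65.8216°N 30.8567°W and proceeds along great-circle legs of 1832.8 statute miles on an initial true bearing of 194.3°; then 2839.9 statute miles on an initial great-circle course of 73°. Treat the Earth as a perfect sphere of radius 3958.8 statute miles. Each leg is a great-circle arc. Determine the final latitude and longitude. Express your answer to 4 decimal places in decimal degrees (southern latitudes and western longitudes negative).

latitude 39.0022°, longitude 14.8946°

Apply the spherical direct solution leg by leg, carrying full precision between legs.
Leg 1: from (65.8216°, -30.8567°), δ = 1832.8/3958.8 = 0.462969 rad, θ = 194.3° → φ = 39.7163°, λ = -39.1018°.
Leg 2: from (39.7163°, -39.1018°), δ = 2839.9/3958.8 = 0.717364 rad, θ = 73° → φ = 39.0022°, λ = 14.8946°.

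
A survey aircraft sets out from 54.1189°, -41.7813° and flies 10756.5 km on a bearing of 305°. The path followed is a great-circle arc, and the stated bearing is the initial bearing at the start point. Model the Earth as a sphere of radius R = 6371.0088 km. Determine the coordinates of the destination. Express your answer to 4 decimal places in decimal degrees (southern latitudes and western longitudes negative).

Central angle δ = d/R = 1.688351 rad.
Converting: φ₁ = 0.944553 rad, θ = 5.323254 rad.
Destination latitude: φ₂ = arcsin( sin φ₁ cos δ + cos φ₁ sin δ cos θ ) = arcsin(0.238828) = 13.8174°.
Δλ = atan2( sin θ sin δ cos φ₁ , cos δ − sin φ₁ sin φ₂ ) = atan2(-0.476796, -0.310791) = -2.148459 rad = -123.0976°.
Hence λ₂ = -41.7813° + -123.0976° = -164.8789°.

latitude 13.8174°, longitude -164.8789°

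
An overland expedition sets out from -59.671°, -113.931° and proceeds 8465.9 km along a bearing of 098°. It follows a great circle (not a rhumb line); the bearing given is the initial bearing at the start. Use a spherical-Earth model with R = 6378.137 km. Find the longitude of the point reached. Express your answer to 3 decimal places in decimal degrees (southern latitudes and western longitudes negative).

longitude -24.238°

The arc subtends δ = 8465.9/6378.137 = 1.327331 rad at the centre.
With φ₁ = -59.671° = -1.041455 rad and θ = 98° = 1.710423 rad:
sin φ₂ = sin φ₁ cos δ + cos φ₁ sin δ cos θ = (-0.863140)(0.241067) + (0.504965)(0.970508)(-0.139173) = -0.276280
φ₂ = asin(-0.276280) = -0.279921 rad = -16.038°.
For the longitude increment, Δλ = atan2( sin θ sin δ cos φ₁, cos δ − sin φ₁ sin φ₂ ) = atan2(0.485303, 0.002599) = 89.693°.
λ₂ = -113.931° + 89.693° = -24.238°.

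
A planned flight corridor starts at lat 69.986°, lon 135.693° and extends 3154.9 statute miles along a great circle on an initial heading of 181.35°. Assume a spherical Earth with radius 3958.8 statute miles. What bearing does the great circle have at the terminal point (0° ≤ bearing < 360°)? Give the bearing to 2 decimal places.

δ = 3154.9/3958.8 = 0.796933 rad (45.6609°).
With φ₁ = 69.986° = 1.221486 rad and θ = 181.35° = 3.165155 rad:
sin φ₂ = sin φ₁ cos δ + cos φ₁ sin δ cos θ = (0.939609)(0.698903) + (0.342250)(0.715216)(-0.999722) = 0.411981
φ₂ = asin(0.411981) = 0.424627 rad = 24.329°.
Δλ = atan2( sin θ sin δ cos φ₁ , cos δ − sin φ₁ sin φ₂ ) = atan2(-0.005767, 0.311802) = -0.018494 rad = -1.060°.
λ₂ = λ₁ + Δλ = 134.633°.
The forward bearing on arrival equals the back-azimuth from the destination plus 180°.
Back-azimuth from P₂ (24.33°, 134.63°) to P₁ (69.99°, 135.69°), with Δλ' = λ₁ − λ₂ = 1.06°: atan2( sin Δλ' cos φ₁ , cos φ₂ sin φ₁ − sin φ₂ cos φ₁ cos Δλ' ) = 0.51°.
Final bearing = (0.51° + 180°) mod 360° = 180.51°.

final bearing 180.51°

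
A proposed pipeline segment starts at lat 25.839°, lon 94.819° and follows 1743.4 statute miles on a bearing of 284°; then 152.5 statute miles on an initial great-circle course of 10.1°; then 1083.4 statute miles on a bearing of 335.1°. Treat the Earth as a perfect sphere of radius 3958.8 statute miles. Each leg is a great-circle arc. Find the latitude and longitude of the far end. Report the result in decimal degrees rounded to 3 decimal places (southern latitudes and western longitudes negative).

latitude 45.227°, longitude 57.706°

Apply the spherical direct solution leg by leg, carrying full precision between legs.
Leg 1: from (25.839°, 94.819°), δ = 1743.4/3958.8 = 0.440386 rad, θ = 284° → φ = 29.149°, λ = 66.551°.
Leg 2: from (29.149°, 66.551°), δ = 152.5/3958.8 = 0.038522 rad, θ = 10.1° → φ = 31.321°, λ = 67.004°.
Leg 3: from (31.321°, 67.004°), δ = 1083.4/3958.8 = 0.273669 rad, θ = 335.1° → φ = 45.227°, λ = 57.706°.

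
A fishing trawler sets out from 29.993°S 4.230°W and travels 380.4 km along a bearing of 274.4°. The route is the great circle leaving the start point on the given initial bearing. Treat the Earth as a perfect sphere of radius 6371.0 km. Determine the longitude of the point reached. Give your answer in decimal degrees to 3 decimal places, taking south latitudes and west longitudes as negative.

Angular distance δ = d/R = 380.4 / 6371 = 0.059708 rad.
Converting: φ₁ = -0.523477 rad, θ = 4.789183 rad.
Applying the spherical law of cosines for sides, sin φ₂ = sin φ₁ cos δ + cos φ₁ sin δ cos θ = -0.495038, so φ₂ = -29.672°.
For the longitude increment, Δλ = atan2( sin θ sin δ cos φ₁, cos δ − sin φ₁ sin φ₂ ) = atan2(-0.051529, 0.750751) = -3.926°.
λ₂ = λ₁ + Δλ = -8.156°.

longitude -8.156°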